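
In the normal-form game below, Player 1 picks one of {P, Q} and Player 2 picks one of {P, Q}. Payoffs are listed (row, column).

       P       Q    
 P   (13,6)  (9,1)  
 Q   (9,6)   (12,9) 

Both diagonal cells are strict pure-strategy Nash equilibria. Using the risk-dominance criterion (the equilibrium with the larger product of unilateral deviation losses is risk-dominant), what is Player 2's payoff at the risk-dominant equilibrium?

6

At both P: Player 1 loses 13 − 9 = 4 by deviating; Player 2 loses 6 − 1 = 5. Product = 4·5 = 20.
At both Q: Player 1 loses 12 − 9 = 3 by deviating; Player 2 loses 9 − 6 = 3. Product = 3·3 = 9.
20 > 9, so both P is risk-dominant. Player 2's payoff there is 6.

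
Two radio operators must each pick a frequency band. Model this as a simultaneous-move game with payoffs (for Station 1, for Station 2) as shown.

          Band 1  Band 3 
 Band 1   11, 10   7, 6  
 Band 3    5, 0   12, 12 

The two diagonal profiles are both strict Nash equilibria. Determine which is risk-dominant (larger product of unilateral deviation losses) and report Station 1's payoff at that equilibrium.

At both Band 1: Station 1 loses 11 − 5 = 6 by deviating; Station 2 loses 10 − 6 = 4. Product = 6·4 = 24.
At both Band 3: Station 1 loses 12 − 7 = 5 by deviating; Station 2 loses 12 − 0 = 12. Product = 5·12 = 60.
60 > 24, so both Band 3 is risk-dominant. Station 1's payoff there is 12.

12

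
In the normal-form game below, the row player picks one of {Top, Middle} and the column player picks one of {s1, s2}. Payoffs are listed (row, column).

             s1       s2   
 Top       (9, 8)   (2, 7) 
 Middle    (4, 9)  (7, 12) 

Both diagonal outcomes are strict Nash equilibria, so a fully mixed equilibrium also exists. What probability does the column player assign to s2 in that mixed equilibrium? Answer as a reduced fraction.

1/2

The column player's mix q on s1 must make the row player indifferent between Top and Middle.
The row player's payoff from Top: 9q + 2(1−q). From Middle: 4q + 7(1−q).
Set equal: 5q = 5(1−q) → q = 5/10 = 1/2.
Probability on s2 is 1 − 1/2 = 1/2.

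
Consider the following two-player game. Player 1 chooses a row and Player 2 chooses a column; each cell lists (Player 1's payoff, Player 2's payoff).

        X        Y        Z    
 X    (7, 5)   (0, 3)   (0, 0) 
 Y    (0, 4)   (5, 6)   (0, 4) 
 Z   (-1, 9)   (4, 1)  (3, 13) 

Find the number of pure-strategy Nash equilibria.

Both X: Player 1 gets 7 (best alternative 0); Player 2 gets 5 (best alternative 3). Neither deviates — NE.
Both Y: Player 1 gets 5 (best alternative 4); Player 2 gets 6 (best alternative 4). Neither deviates — NE.
Both Z: Player 1 gets 3 (best alternative 0); Player 2 gets 13 (best alternative 9). Neither deviates — NE.
(Y, X) is not a NE: Player 1 would switch to X (7 > 0).
No other cell survives both best-response checks, so there are 3 pure NE.

3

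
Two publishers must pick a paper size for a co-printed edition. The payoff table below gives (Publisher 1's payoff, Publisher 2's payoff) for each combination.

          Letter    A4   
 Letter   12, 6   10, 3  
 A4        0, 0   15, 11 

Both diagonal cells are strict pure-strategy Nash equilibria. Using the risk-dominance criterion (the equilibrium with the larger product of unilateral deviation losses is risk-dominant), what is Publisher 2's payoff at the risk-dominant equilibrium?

11

At both Letter: Publisher 1 loses 12 − 0 = 12 by deviating; Publisher 2 loses 6 − 3 = 3. Product = 12·3 = 36.
At both A4: Publisher 1 loses 15 − 10 = 5 by deviating; Publisher 2 loses 11 − 0 = 11. Product = 5·11 = 55.
55 > 36, so both A4 is risk-dominant. Publisher 2's payoff there is 11.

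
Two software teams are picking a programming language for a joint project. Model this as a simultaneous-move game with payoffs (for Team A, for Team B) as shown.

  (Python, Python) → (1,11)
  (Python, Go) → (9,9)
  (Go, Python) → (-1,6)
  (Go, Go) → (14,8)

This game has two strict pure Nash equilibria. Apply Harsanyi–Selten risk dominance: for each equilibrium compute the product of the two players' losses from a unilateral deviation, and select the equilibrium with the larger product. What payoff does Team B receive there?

At both Python: Team A loses 1 − (-1) = 2 by deviating; Team B loses 11 − 9 = 2. Product = 2·2 = 4.
At both Go: Team A loses 14 − 9 = 5 by deviating; Team B loses 8 − 6 = 2. Product = 5·2 = 10.
10 > 4, so both Go is risk-dominant. Team B's payoff there is 8.

8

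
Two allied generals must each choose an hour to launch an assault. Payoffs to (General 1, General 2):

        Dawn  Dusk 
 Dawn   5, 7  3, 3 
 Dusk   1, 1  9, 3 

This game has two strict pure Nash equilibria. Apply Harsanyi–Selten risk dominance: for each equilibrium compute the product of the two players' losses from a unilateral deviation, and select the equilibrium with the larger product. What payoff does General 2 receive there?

At both Dawn: General 1 loses 5 − 1 = 4 by deviating; General 2 loses 7 − 3 = 4. Product = 4·4 = 16.
At both Dusk: General 1 loses 9 − 3 = 6 by deviating; General 2 loses 3 − 1 = 2. Product = 6·2 = 12.
16 > 12, so both Dawn is risk-dominant. General 2's payoff there is 7.

7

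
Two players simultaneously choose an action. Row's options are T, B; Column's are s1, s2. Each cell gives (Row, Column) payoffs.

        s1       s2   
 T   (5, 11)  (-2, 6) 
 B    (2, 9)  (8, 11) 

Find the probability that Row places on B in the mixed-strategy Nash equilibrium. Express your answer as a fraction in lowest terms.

5/7

Row's mix p on T must make Column indifferent between s1 and s2.
Column's payoff from s1: 11p + 9(1−p). From s2: 6p + 11(1−p).
Set equal: 5p = 2(1−p) → p = 2/7.
Probability on B is 1 − 2/7 = 5/7.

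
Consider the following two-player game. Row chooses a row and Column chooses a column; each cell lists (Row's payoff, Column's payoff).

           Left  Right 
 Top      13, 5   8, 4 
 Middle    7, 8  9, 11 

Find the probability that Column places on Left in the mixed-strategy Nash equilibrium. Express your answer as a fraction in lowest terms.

1/7

Column's mix q on Left must make Row indifferent between Top and Middle.
Row's payoff from Top: 13q + 8(1−q). From Middle: 7q + 9(1−q).
Set equal: 6q = 1(1−q) → q = 1/7.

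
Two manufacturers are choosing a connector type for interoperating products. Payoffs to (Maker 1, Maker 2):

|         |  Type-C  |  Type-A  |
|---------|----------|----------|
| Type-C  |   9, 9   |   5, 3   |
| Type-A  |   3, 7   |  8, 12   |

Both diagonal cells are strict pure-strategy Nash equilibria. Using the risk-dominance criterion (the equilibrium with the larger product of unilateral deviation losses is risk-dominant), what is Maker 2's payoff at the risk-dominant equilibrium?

At both Type-C: Maker 1 loses 9 − 3 = 6 by deviating; Maker 2 loses 9 − 3 = 6. Product = 6·6 = 36.
At both Type-A: Maker 1 loses 8 − 5 = 3 by deviating; Maker 2 loses 12 − 7 = 5. Product = 3·5 = 15.
36 > 15, so both Type-C is risk-dominant. Maker 2's payoff there is 9.

9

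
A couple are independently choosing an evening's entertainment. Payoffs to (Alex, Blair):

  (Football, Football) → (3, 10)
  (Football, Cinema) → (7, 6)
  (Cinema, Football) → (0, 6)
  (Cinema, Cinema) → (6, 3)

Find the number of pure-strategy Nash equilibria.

1

Both Football: Alex gets 3 (best alternative 0); Blair gets 10 (best alternative 6). Neither deviates — NE.
Both Cinema is not a NE: Alex would switch to Football (7 > 6).
No other cell survives both best-response checks, so there is 1 pure NE.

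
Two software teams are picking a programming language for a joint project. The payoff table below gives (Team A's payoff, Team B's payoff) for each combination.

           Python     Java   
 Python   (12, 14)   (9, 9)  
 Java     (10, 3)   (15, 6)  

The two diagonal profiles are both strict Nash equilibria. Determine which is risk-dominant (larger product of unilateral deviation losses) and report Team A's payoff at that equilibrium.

At both Python: Team A loses 12 − 10 = 2 by deviating; Team B loses 14 − 9 = 5. Product = 2·5 = 10.
At both Java: Team A loses 15 − 9 = 6 by deviating; Team B loses 6 − 3 = 3. Product = 6·3 = 18.
18 > 10, so both Java is risk-dominant. Team A's payoff there is 15.

15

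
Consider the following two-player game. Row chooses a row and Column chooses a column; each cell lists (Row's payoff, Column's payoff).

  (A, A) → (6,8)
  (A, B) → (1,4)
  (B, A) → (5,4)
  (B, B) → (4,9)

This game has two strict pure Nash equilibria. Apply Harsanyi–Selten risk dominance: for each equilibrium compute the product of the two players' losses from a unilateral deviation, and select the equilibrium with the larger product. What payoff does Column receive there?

9

At both A: Row loses 6 − 5 = 1 by deviating; Column loses 8 − 4 = 4. Product = 1·4 = 4.
At both B: Row loses 4 − 1 = 3 by deviating; Column loses 9 − 4 = 5. Product = 3·5 = 15.
15 > 4, so both B is risk-dominant. Column's payoff there is 9.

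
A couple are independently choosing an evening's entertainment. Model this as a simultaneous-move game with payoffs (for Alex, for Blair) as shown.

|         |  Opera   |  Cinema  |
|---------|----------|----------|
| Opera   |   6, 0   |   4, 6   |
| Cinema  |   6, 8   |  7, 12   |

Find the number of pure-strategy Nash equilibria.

1

Both Cinema: Alex gets 7 (best alternative 4); Blair gets 12 (best alternative 8). Neither deviates — NE.
Both Opera is not a NE: Blair would switch to Cinema (6 > 0).
No other cell survives both best-response checks, so there is 1 pure NE.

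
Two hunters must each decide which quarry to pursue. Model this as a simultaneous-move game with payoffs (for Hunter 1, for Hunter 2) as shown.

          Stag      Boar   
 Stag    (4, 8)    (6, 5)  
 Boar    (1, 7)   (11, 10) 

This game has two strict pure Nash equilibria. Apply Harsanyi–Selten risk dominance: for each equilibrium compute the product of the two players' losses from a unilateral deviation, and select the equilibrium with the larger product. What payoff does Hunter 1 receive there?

At both Stag: Hunter 1 loses 4 − 1 = 3 by deviating; Hunter 2 loses 8 − 5 = 3. Product = 3·3 = 9.
At both Boar: Hunter 1 loses 11 − 6 = 5 by deviating; Hunter 2 loses 10 − 7 = 3. Product = 5·3 = 15.
15 > 9, so both Boar is risk-dominant. Hunter 1's payoff there is 11.

11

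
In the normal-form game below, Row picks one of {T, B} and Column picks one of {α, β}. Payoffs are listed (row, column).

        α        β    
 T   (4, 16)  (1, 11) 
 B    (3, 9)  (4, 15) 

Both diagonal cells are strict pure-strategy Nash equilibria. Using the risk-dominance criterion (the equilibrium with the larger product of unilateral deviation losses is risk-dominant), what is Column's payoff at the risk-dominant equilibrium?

At (T, α): Row loses 4 − 3 = 1 by deviating; Column loses 16 − 11 = 5. Product = 1·5 = 5.
At (B, β): Row loses 4 − 1 = 3 by deviating; Column loses 15 − 9 = 6. Product = 3·6 = 18.
18 > 5, so (B, β) is risk-dominant. Column's payoff there is 15.

15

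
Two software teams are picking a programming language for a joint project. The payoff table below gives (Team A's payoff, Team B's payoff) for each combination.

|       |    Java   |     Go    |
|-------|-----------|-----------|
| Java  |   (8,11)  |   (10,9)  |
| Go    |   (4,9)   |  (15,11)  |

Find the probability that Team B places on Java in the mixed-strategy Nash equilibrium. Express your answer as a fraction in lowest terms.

Team B's mix q on Java must make Team A indifferent between Java and Go.
Team A's payoff from Java: 8q + 10(1−q). From Go: 4q + 15(1−q).
Set equal: 4q = 5(1−q) → q = 5/9.

5/9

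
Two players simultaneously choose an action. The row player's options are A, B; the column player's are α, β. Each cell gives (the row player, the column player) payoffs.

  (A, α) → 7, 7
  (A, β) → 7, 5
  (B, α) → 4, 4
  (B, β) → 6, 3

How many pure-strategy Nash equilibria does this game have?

1

(A, α): the row player gets 7 (best alternative 4); the column player gets 7 (best alternative 5). Neither deviates — NE.
(B, β) is not a NE: the row player would switch to A (7 > 6).
No other cell survives both best-response checks, so there is 1 pure NE.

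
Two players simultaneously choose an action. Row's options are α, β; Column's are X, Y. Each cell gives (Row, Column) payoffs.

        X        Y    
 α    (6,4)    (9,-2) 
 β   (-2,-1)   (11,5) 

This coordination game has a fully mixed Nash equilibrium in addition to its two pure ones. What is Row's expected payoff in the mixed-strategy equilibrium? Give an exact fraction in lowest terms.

Column mixes with probability q on X, chosen so Row is indifferent: 6q + 9(1−q) = (-2)q + 11(1−q) gives q = 1/5.
Row's expected payoff (from either row, since indifferent) is 6·1/5 + 9·4/5 = 42/5.

42/5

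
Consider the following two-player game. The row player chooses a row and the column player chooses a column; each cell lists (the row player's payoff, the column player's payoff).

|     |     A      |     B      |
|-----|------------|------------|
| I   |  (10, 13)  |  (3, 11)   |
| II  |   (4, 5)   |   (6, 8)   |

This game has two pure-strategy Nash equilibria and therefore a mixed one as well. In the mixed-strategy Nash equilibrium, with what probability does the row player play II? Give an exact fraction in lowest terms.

2/5

The row player's mix p on I must make the column player indifferent between A and B.
The column player's payoff from A: 13p + 5(1−p). From B: 11p + 8(1−p).
Set equal: 2p = 3(1−p) → p = 3/5.
Probability on II is 1 − 3/5 = 2/5.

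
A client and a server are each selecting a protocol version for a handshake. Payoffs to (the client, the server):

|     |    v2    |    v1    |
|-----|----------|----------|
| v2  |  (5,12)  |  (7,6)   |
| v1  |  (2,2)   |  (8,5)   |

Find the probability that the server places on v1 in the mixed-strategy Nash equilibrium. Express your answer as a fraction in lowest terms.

3/4

The server's mix q on v2 must make the client indifferent between v2 and v1.
The client's payoff from v2: 5q + 7(1−q). From v1: 2q + 8(1−q).
Set equal: 3q = 1(1−q) → q = 1/4.
Probability on v1 is 1 − 1/4 = 3/4.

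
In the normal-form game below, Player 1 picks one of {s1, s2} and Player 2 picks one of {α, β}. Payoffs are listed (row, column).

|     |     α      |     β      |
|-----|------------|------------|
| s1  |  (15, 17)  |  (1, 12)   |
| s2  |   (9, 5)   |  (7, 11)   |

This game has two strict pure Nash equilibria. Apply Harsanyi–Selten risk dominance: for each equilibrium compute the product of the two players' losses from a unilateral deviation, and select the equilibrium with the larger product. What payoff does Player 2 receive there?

At (s1, α): Player 1 loses 15 − 9 = 6 by deviating; Player 2 loses 17 − 12 = 5. Product = 6·5 = 30.
At (s2, β): Player 1 loses 7 − 1 = 6 by deviating; Player 2 loses 11 − 5 = 6. Product = 6·6 = 36.
36 > 30, so (s2, β) is risk-dominant. Player 2's payoff there is 11.

11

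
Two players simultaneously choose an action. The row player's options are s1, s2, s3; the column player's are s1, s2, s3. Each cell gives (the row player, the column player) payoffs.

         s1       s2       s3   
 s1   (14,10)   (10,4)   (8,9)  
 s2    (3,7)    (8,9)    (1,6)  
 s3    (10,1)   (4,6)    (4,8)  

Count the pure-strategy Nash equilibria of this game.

Both s1: the row player gets 14 (best alternative 10); the column player gets 10 (best alternative 9). Neither deviates — NE.
Both s3 is not a NE: the row player would switch to s1 (8 > 4).
No other cell survives both best-response checks, so there is 1 pure NE.

1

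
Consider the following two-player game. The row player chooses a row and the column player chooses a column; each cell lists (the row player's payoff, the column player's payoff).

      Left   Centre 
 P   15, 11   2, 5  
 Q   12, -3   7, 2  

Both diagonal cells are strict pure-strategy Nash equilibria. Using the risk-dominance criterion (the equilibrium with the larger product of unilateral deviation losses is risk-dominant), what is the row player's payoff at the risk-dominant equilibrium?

7

At (P, Left): the row player loses 15 − 12 = 3 by deviating; the column player loses 11 − 5 = 6. Product = 3·6 = 18.
At (Q, Centre): the row player loses 7 − 2 = 5 by deviating; the column player loses 2 − (-3) = 5. Product = 5·5 = 25.
25 > 18, so (Q, Centre) is risk-dominant. The row player's payoff there is 7.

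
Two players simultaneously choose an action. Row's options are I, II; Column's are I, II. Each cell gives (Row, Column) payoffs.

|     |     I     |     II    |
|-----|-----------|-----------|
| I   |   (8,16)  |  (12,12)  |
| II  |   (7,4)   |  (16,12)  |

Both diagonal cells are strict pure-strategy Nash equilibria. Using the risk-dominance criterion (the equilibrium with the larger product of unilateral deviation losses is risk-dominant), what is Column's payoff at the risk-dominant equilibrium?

12

At both I: Row loses 8 − 7 = 1 by deviating; Column loses 16 − 12 = 4. Product = 1·4 = 4.
At both II: Row loses 16 − 12 = 4 by deviating; Column loses 12 − 4 = 8. Product = 4·8 = 32.
32 > 4, so both II is risk-dominant. Column's payoff there is 12.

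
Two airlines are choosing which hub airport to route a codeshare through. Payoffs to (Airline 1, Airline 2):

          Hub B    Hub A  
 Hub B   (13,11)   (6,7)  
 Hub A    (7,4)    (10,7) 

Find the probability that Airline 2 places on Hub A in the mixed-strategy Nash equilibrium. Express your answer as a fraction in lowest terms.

Airline 2's mix q on Hub B must make Airline 1 indifferent between Hub B and Hub A.
Airline 1's payoff from Hub B: 13q + 6(1−q). From Hub A: 7q + 10(1−q).
Set equal: 6q = 4(1−q) → q = 4/10 = 2/5.
Probability on Hub A is 1 − 2/5 = 3/5.

3/5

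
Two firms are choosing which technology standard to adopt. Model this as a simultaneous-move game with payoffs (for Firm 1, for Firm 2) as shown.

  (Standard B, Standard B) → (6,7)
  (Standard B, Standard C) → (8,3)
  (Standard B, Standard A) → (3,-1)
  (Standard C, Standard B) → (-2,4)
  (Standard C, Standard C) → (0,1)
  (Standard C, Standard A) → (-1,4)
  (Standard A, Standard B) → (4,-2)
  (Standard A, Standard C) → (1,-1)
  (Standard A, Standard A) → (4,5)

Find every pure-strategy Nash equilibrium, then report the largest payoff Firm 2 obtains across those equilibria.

7

Both Standard B is a pure NE (Firm 1: 6 ≥ 4; Firm 2: 7 ≥ 3). Firm 2 gets 7.
Both Standard A is a pure NE (Firm 1: 4 ≥ 3; Firm 2: 5 ≥ -1). Firm 2 gets 5.
Every other cell has a profitable deviation for at least one player. Highest of {7, 5} is 7.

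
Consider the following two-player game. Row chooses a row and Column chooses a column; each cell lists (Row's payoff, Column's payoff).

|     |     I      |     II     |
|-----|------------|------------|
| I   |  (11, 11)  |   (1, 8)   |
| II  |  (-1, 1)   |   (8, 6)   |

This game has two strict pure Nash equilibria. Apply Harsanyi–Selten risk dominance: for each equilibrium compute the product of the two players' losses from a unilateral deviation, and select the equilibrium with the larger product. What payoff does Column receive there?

11

At both I: Row loses 11 − (-1) = 12 by deviating; Column loses 11 − 8 = 3. Product = 12·3 = 36.
At both II: Row loses 8 − 1 = 7 by deviating; Column loses 6 − 1 = 5. Product = 7·5 = 35.
36 > 35, so both I is risk-dominant. Column's payoff there is 11.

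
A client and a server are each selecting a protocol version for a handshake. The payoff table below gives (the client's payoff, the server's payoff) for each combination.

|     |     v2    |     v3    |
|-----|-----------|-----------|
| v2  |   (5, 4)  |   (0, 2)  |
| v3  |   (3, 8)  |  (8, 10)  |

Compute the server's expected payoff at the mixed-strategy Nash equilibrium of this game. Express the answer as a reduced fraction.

The client mixes with probability p on v2, chosen so the server is indifferent: 4p + 8(1−p) = 2p + 10(1−p) gives p = 1/2.
The server's expected payoff is 4·1/2 + 8·1/2 = 6.

6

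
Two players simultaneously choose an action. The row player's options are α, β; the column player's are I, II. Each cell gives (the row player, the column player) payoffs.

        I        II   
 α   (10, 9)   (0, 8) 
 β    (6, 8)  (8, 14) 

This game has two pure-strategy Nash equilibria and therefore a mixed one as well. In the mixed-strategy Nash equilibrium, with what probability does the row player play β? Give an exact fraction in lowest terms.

1/7

The row player's mix p on α must make the column player indifferent between I and II.
The column player's payoff from I: 9p + 8(1−p). From II: 8p + 14(1−p).
Set equal: 1p = 6(1−p) → p = 6/7.
Probability on β is 1 − 6/7 = 1/7.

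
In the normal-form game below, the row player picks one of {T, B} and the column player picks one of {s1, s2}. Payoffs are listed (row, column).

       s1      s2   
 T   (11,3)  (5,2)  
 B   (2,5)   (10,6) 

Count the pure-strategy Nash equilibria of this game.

2

(T, s1): the row player gets 11 (best alternative 2); the column player gets 3 (best alternative 2). Neither deviates — NE.
(B, s2): the row player gets 10 (best alternative 5); the column player gets 6 (best alternative 5). Neither deviates — NE.
(T, s2) is not a NE: the row player would switch to B (10 > 5).
No other cell survives both best-response checks, so there are 2 pure NE.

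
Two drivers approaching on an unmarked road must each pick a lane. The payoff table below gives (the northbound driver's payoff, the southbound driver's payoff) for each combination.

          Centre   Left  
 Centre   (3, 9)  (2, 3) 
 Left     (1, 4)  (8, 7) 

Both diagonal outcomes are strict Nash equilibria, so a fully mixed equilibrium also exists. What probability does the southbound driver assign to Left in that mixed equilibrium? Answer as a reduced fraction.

The southbound driver's mix q on Centre must make the northbound driver indifferent between Centre and Left.
The northbound driver's payoff from Centre: 3q + 2(1−q). From Left: 1q + 8(1−q).
Set equal: 2q = 6(1−q) → q = 6/8 = 3/4.
Probability on Left is 1 − 3/4 = 1/4.

1/4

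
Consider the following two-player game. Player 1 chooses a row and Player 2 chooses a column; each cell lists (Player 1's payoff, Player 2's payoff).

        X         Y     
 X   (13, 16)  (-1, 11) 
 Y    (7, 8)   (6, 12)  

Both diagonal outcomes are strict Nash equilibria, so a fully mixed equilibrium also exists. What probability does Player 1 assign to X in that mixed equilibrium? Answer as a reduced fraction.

4/9

Player 1's mix p on X must make Player 2 indifferent between X and Y.
Player 2's payoff from X: 16p + 8(1−p). From Y: 11p + 12(1−p).
Set equal: 5p = 4(1−p) → p = 4/9.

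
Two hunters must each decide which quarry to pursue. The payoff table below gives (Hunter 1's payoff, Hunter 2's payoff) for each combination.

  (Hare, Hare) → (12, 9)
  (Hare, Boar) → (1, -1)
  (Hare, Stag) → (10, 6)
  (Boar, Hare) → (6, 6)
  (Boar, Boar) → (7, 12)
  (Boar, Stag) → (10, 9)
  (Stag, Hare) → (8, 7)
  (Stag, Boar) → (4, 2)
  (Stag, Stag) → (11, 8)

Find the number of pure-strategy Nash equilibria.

Both Hare: Hunter 1 gets 12 (best alternative 8); Hunter 2 gets 9 (best alternative 6). Neither deviates — NE.
Both Boar: Hunter 1 gets 7 (best alternative 4); Hunter 2 gets 12 (best alternative 9). Neither deviates — NE.
Both Stag: Hunter 1 gets 11 (best alternative 10); Hunter 2 gets 8 (best alternative 7). Neither deviates — NE.
(Hare, Boar) is not a NE: Hunter 1 would switch to Boar (7 > 1).
No other cell survives both best-response checks, so there are 3 pure NE.

3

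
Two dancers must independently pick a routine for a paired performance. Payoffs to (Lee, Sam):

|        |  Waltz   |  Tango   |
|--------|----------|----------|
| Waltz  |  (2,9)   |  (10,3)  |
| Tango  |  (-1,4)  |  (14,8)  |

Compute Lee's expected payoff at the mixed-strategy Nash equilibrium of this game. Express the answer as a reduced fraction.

Sam mixes with probability q on Waltz, chosen so Lee is indifferent: 2q + 10(1−q) = (-1)q + 14(1−q) gives q = 4/7.
Lee's expected payoff (from either row, since indifferent) is 2·4/7 + 10·3/7 = 38/7.

38/7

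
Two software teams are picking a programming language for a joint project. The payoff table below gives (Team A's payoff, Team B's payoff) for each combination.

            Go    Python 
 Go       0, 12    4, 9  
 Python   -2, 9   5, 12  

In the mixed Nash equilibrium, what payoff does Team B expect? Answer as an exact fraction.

21/2

Team A mixes with probability p on Go, chosen so Team B is indifferent: 12p + 9(1−p) = 9p + 12(1−p) gives p = 1/2.
Team B's expected payoff is 12·1/2 + 9·1/2 = 21/2.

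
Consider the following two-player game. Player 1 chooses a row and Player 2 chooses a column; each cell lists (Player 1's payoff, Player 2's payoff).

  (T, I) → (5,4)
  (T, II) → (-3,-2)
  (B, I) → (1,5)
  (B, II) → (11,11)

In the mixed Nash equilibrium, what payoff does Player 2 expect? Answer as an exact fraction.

Player 1 mixes with probability p on T, chosen so Player 2 is indifferent: 4p + 5(1−p) = (-2)p + 11(1−p) gives p = 1/2.
Player 2's expected payoff is 4·1/2 + 5·1/2 = 9/2.

9/2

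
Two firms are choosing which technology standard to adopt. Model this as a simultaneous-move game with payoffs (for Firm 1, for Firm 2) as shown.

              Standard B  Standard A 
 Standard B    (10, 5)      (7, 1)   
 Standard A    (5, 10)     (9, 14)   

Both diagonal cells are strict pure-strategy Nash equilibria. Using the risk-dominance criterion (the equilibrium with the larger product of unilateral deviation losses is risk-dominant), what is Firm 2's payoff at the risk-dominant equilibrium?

5

At both Standard B: Firm 1 loses 10 − 5 = 5 by deviating; Firm 2 loses 5 − 1 = 4. Product = 5·4 = 20.
At both Standard A: Firm 1 loses 9 − 7 = 2 by deviating; Firm 2 loses 14 − 10 = 4. Product = 2·4 = 8.
20 > 8, so both Standard B is risk-dominant. Firm 2's payoff there is 5.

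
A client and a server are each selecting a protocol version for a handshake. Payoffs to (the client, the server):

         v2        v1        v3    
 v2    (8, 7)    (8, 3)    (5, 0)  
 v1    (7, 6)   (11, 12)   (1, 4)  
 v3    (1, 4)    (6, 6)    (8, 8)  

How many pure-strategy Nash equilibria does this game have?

Both v2: the client gets 8 (best alternative 7); the server gets 7 (best alternative 3). Neither deviates — NE.
Both v1: the client gets 11 (best alternative 8); the server gets 12 (best alternative 6). Neither deviates — NE.
Both v3: the client gets 8 (best alternative 5); the server gets 8 (best alternative 6). Neither deviates — NE.
(v2, v3) is not a NE: the client would switch to v3 (8 > 5).
No other cell survives both best-response checks, so there are 3 pure NE.

3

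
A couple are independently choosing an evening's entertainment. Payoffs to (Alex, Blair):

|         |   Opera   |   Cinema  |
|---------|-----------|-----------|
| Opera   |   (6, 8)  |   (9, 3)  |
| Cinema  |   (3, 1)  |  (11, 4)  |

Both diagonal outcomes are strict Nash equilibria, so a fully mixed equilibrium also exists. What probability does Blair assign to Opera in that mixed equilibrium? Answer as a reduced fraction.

Blair's mix q on Opera must make Alex indifferent between Opera and Cinema.
Alex's payoff from Opera: 6q + 9(1−q). From Cinema: 3q + 11(1−q).
Set equal: 3q = 2(1−q) → q = 2/5.

2/5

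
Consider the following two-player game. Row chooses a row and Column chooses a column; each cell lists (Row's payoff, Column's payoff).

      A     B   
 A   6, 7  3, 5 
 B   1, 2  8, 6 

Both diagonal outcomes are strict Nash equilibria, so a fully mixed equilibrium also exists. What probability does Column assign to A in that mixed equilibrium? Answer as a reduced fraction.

Column's mix q on A must make Row indifferent between A and B.
Row's payoff from A: 6q + 3(1−q). From B: 1q + 8(1−q).
Set equal: 5q = 5(1−q) → q = 5/10 = 1/2.

1/2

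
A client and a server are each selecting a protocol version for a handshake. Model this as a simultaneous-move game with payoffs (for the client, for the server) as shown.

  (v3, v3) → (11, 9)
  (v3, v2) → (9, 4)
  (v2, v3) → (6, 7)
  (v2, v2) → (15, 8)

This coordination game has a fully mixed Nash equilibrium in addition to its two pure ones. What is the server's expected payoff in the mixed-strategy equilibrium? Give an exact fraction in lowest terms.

22/3

The client mixes with probability p on v3, chosen so the server is indifferent: 9p + 7(1−p) = 4p + 8(1−p) gives p = 1/6.
The server's expected payoff is 9·1/6 + 7·5/6 = 22/3.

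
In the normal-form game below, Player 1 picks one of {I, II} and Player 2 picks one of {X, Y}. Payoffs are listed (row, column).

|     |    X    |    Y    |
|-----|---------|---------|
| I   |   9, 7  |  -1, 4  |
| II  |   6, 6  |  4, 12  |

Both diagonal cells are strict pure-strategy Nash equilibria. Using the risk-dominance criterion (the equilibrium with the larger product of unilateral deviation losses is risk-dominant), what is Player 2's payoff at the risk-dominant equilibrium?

12

At (I, X): Player 1 loses 9 − 6 = 3 by deviating; Player 2 loses 7 − 4 = 3. Product = 3·3 = 9.
At (II, Y): Player 1 loses 4 − (-1) = 5 by deviating; Player 2 loses 12 − 6 = 6. Product = 5·6 = 30.
30 > 9, so (II, Y) is risk-dominant. Player 2's payoff there is 12.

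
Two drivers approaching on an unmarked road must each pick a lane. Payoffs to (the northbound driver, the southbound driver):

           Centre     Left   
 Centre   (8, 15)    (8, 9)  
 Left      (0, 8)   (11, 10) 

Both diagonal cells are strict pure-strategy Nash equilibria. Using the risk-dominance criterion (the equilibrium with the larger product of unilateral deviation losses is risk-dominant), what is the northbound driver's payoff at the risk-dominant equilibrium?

8

At both Centre: the northbound driver loses 8 − 0 = 8 by deviating; the southbound driver loses 15 − 9 = 6. Product = 8·6 = 48.
At both Left: the northbound driver loses 11 − 8 = 3 by deviating; the southbound driver loses 10 − 8 = 2. Product = 3·2 = 6.
48 > 6, so both Centre is risk-dominant. The northbound driver's payoff there is 8.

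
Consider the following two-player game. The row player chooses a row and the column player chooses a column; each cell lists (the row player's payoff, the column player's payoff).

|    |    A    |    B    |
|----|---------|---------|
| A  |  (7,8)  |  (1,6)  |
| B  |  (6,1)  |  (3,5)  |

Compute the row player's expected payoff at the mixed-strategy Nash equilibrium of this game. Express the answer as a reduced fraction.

5

The column player mixes with probability q on A, chosen so the row player is indifferent: 7q + 1(1−q) = 6q + 3(1−q) gives q = 2/3.
The row player's expected payoff (from either row, since indifferent) is 7·2/3 + 1·1/3 = 5.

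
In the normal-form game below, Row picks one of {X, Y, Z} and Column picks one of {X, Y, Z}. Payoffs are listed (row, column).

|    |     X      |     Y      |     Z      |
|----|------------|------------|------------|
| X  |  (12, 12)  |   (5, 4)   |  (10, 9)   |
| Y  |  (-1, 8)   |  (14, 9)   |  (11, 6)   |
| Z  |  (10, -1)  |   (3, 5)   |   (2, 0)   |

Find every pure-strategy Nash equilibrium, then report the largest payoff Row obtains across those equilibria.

14

Both X is a pure NE (Row: 12 ≥ 10; Column: 12 ≥ 9). Row gets 12.
Both Y is a pure NE (Row: 14 ≥ 5; Column: 9 ≥ 8). Row gets 14.
Every other cell has a profitable deviation for at least one player. Highest of {12, 14} is 14.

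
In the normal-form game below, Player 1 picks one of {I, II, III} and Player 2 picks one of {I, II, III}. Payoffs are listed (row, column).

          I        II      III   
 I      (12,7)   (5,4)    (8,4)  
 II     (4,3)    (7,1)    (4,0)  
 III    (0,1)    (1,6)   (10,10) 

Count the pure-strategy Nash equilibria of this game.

Both I: Player 1 gets 12 (best alternative 4); Player 2 gets 7 (best alternative 4). Neither deviates — NE.
Both III: Player 1 gets 10 (best alternative 8); Player 2 gets 10 (best alternative 6). Neither deviates — NE.
Both II is not a NE: Player 2 would switch to I (3 > 1).
No other cell survives both best-response checks, so there are 2 pure NE.

2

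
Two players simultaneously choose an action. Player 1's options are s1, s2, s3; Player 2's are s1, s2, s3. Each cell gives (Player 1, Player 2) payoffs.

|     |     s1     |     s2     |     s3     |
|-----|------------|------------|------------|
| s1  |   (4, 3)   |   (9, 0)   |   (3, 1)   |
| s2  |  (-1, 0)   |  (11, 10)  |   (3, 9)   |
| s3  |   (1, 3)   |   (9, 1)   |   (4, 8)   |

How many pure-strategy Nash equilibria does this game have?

3

Both s1: Player 1 gets 4 (best alternative 1); Player 2 gets 3 (best alternative 1). Neither deviates — NE.
Both s2: Player 1 gets 11 (best alternative 9); Player 2 gets 10 (best alternative 9). Neither deviates — NE.
Both s3: Player 1 gets 4 (best alternative 3); Player 2 gets 8 (best alternative 3). Neither deviates — NE.
(s1, s3) is not a NE: Player 1 would switch to s3 (4 > 3).
No other cell survives both best-response checks, so there are 3 pure NE.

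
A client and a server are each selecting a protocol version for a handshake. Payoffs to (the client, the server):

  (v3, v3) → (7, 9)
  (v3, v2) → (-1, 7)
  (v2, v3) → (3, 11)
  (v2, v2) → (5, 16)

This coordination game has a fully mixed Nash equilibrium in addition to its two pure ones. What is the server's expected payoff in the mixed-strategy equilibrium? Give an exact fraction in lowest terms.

67/7

The client mixes with probability p on v3, chosen so the server is indifferent: 9p + 11(1−p) = 7p + 16(1−p) gives p = 5/7.
The server's expected payoff is 9·5/7 + 11·2/7 = 67/7.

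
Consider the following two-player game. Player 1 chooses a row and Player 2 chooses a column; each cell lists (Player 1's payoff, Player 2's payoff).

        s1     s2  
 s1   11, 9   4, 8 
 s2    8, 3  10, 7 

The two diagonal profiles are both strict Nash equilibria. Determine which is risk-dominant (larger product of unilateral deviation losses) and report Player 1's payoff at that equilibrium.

At both s1: Player 1 loses 11 − 8 = 3 by deviating; Player 2 loses 9 − 8 = 1. Product = 3·1 = 3.
At both s2: Player 1 loses 10 − 4 = 6 by deviating; Player 2 loses 7 − 3 = 4. Product = 6·4 = 24.
24 > 3, so both s2 is risk-dominant. Player 1's payoff there is 10.

10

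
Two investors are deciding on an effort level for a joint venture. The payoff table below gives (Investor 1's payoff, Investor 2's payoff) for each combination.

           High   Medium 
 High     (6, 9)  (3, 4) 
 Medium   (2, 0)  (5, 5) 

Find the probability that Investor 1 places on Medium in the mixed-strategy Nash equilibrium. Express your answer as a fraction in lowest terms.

Investor 1's mix p on High must make Investor 2 indifferent between High and Medium.
Investor 2's payoff from High: 9p + 0(1−p). From Medium: 4p + 5(1−p).
Set equal: 5p = 5(1−p) → p = 5/10 = 1/2.
Probability on Medium is 1 − 1/2 = 1/2.

1/2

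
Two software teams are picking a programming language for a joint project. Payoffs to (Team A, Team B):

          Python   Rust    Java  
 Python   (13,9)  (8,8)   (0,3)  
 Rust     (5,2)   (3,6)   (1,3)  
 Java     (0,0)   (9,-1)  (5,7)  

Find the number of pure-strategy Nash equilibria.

2

Both Python: Team A gets 13 (best alternative 5); Team B gets 9 (best alternative 8). Neither deviates — NE.
Both Java: Team A gets 5 (best alternative 1); Team B gets 7 (best alternative 0). Neither deviates — NE.
Both Rust is not a NE: Team A would switch to Java (9 > 3).
No other cell survives both best-response checks, so there are 2 pure NE.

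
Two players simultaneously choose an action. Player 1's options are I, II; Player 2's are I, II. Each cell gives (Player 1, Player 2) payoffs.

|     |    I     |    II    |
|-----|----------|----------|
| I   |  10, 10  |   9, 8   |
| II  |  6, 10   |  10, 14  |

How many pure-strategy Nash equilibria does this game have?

2

Both I: Player 1 gets 10 (best alternative 6); Player 2 gets 10 (best alternative 8). Neither deviates — NE.
Both II: Player 1 gets 10 (best alternative 9); Player 2 gets 14 (best alternative 10). Neither deviates — NE.
(II, I) is not a NE: Player 1 would switch to I (10 > 6).
No other cell survives both best-response checks, so there are 2 pure NE.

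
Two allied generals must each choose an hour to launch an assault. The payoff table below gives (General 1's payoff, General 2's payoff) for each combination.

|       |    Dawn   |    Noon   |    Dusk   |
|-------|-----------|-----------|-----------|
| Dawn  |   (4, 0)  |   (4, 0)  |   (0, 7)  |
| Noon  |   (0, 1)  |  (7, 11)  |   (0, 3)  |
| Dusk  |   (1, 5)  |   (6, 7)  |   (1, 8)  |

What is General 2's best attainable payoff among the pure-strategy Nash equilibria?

Both Noon is a pure NE (General 1: 7 ≥ 6; General 2: 11 ≥ 3). General 2 gets 11.
Both Dusk is a pure NE (General 1: 1 ≥ 0; General 2: 8 ≥ 7). General 2 gets 8.
Every other cell has a profitable deviation for at least one player. Highest of {11, 8} is 11.

11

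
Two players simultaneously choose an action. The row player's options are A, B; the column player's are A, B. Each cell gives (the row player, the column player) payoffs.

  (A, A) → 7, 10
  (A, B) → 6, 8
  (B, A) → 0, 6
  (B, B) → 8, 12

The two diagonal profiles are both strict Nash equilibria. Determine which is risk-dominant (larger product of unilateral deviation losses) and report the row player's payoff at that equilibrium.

At both A: the row player loses 7 − 0 = 7 by deviating; the column player loses 10 − 8 = 2. Product = 7·2 = 14.
At both B: the row player loses 8 − 6 = 2 by deviating; the column player loses 12 − 6 = 6. Product = 2·6 = 12.
14 > 12, so both A is risk-dominant. The row player's payoff there is 7.

7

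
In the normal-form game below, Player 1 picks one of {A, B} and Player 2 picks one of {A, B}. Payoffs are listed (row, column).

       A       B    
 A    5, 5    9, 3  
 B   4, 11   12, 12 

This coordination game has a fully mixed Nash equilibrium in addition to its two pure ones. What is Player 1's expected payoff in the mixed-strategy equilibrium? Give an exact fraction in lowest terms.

Player 2 mixes with probability q on A, chosen so Player 1 is indifferent: 5q + 9(1−q) = 4q + 12(1−q) gives q = 3/4.
Player 1's expected payoff (from either row, since indifferent) is 5·3/4 + 9·1/4 = 6.

6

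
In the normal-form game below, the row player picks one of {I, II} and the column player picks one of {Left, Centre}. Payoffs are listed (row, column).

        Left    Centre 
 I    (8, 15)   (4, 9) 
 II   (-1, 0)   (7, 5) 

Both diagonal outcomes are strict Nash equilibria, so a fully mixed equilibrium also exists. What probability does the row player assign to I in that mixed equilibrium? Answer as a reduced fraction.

5/11

The row player's mix p on I must make the column player indifferent between Left and Centre.
The column player's payoff from Left: 15p + 0(1−p). From Centre: 9p + 5(1−p).
Set equal: 6p = 5(1−p) → p = 5/11.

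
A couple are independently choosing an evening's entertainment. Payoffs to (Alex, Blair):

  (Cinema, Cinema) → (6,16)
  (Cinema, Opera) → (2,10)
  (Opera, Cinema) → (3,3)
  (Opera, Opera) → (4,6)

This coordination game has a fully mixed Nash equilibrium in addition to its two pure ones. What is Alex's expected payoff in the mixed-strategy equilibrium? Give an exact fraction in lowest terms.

Blair mixes with probability q on Cinema, chosen so Alex is indifferent: 6q + 2(1−q) = 3q + 4(1−q) gives q = 2/5.
Alex's expected payoff (from either row, since indifferent) is 6·2/5 + 2·3/5 = 18/5.

18/5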